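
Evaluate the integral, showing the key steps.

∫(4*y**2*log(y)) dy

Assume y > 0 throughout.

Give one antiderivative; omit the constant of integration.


Step 1. Integrate ∫(4*y**2*log(y)) dy by parts with u = log(y), dv = (4*y**2) dy, so v = 4*y**3/3 [assuming y > 0]: now 4*y**3*log(y)/3 + ∫(-4*y**2/3) dy.
Step 2. Evaluate the standard form: now 4*y**3*log(y)/3 - 4*y**3/9.
Answer: 4*y**3*log(y)/3 - 4*y**3/9.


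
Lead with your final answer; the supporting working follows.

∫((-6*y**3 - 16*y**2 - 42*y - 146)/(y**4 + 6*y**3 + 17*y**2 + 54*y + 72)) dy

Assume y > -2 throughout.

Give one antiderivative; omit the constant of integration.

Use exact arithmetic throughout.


The answer is -3*log(y + 2) - 3*log(y + 4) + 2*atan(y/3)/3.
Step 1. Decompose ∫((-6*y**3 - 16*y**2 - 42*y - 146)/(y**4 + 6*y**3 + 17*y**2 + 54*y + 72)) dy by partial fractions, (-6*y**3 - 16*y**2 - 42*y - 146)/(y**4 + 6*y**3 + 17*y**2 + 54*y + 72) = 2/(y**2 + 9) - 3/(y + 4) - 3/(y + 2): now ∫(-3/(y + 2)) dy + ∫(-3/(y + 4)) dy + ∫(2/(y**2 + 9)) dy.
Step 2. Evaluate the standard form [assuming y > -4]: now -3*log(y + 4) + ∫(-3/(y + 2)) dy + ∫(2/(y**2 + 9)) dy.
Step 3. Evaluate the standard form [assuming y > -2]: now -3*log(y + 2) - 3*log(y + 4) + ∫(2/(y**2 + 9)) dy.
Step 4. Evaluate the standard form: now -3*log(y + 2) - 3*log(y + 4) + 2*atan(y/3)/3.
Answer: -3*log(y + 2) - 3*log(y + 4) + 2*atan(y/3)/3.


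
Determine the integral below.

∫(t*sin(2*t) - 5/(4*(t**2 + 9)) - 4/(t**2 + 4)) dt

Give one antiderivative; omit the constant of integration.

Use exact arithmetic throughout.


Answer: -t*cos(2*t)/2 + sin(2*t)/4 - 5*atan(t/3)/12 - 2*atan(t/2).


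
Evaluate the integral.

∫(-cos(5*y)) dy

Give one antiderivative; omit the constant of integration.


Answer: -sin(5*y)/5.


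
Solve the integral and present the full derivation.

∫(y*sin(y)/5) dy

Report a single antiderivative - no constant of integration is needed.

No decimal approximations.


Step 1. Integrate ∫(y*sin(y)/5) dy by parts with u = y, dv = (sin(y)/5) dy, so v = -cos(y)/5: now -y*cos(y)/5 + ∫(cos(y)/5) dy.
Step 2. Evaluate the standard form: now -y*cos(y)/5 + sin(y)/5.
Answer: -y*cos(y)/5 + sin(y)/5.


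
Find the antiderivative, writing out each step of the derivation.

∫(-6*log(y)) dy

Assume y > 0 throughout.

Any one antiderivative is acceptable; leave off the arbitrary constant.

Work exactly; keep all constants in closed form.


Step 1. Integrate ∫(-6*log(y)) dy by parts with u = log(y), dv = (-6) dy, so v = -6*y [assuming y > 0]: now -6*y*log(y) + ∫(6) dy.
Step 2. Evaluate the standard form: now -6*y*log(y) + 6*y.
Answer: -6*y*log(y) + 6*y.


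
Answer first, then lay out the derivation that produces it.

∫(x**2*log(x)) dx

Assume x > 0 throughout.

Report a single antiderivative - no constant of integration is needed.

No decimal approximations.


The answer is x**3*log(x)/3 - x**3/9.
Step 1. Integrate ∫(x**2*log(x)) dx by parts with u = log(x), dv = (x**2) dx, so v = x**3/3 [assuming x > 0]: now x**3*log(x)/3 + ∫(-x**2/3) dx.
Step 2. Evaluate the standard form: now x**3*log(x)/3 - x**3/9.
Answer: x**3*log(x)/3 - x**3/9.


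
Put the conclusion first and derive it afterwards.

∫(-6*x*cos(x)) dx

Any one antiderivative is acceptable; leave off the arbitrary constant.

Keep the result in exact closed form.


The answer is -6*x*sin(x) - 6*cos(x).
Step 1. Integrate ∫(-6*x*cos(x)) dx by parts with u = x, dv = (-6*cos(x)) dx, so v = -6*sin(x): now -6*x*sin(x) + ∫(6*sin(x)) dx.
Step 2. Evaluate the standard form: now -6*x*sin(x) - 6*cos(x).
Answer: -6*x*sin(x) - 6*cos(x).


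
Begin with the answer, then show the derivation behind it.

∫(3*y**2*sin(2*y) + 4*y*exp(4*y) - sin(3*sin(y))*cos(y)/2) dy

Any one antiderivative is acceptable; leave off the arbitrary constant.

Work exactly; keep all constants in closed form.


The answer is -3*y**2*cos(2*y)/2 + y*exp(4*y) + 3*y*sin(2*y)/2 - exp(4*y)/4 + 3*cos(2*y)/4 + cos(3*sin(y))/6.
Step 1. Rewrite: now ∫(4*y*exp(4*y)) dy + ∫(3*y**2*sin(2*y)) dy + ∫(-sin(3*sin(y))*cos(y)/2) dy.
Step 2. Integrate ∫(3*y**2*sin(2*y)) dy by parts with u = y**2, dv = (3*sin(2*y)) dy, so v = -3*cos(2*y)/2: now -3*y**2*cos(2*y)/2 + ∫(4*y*exp(4*y)) dy + ∫(3*y*cos(2*y)) dy + ∫(-sin(3*sin(y))*cos(y)/2) dy.
Step 3. Integrate ∫(3*y*cos(2*y)) dy by parts with u = y, dv = (3*cos(2*y)) dy, so v = 3*sin(2*y)/2: now -3*y**2*cos(2*y)/2 + 3*y*sin(2*y)/2 + ∫(4*y*exp(4*y)) dy + ∫(-sin(3*sin(y))*cos(y)/2) dy + ∫(-3*sin(2*y)/2) dy.
Step 4. Evaluate the standard form: now -3*y**2*cos(2*y)/2 + 3*y*sin(2*y)/2 + 3*cos(2*y)/4 + ∫(4*y*exp(4*y)) dy + ∫(-sin(3*sin(y))*cos(y)/2) dy.
Step 5. Integrate ∫(4*y*exp(4*y)) dy by parts with u = y, dv = (4*exp(4*y)) dy, so v = exp(4*y): now -3*y**2*cos(2*y)/2 + y*exp(4*y) + 3*y*sin(2*y)/2 + 3*cos(2*y)/4 + ∫(-sin(3*sin(y))*cos(y)/2) dy + ∫(-exp(4*y)) dy.
Step 6. Evaluate the standard form: now -3*y**2*cos(2*y)/2 + y*exp(4*y) + 3*y*sin(2*y)/2 - exp(4*y)/4 + 3*cos(2*y)/4 + ∫(-sin(3*sin(y))*cos(y)/2) dy.
Step 7. Substitute u = sin(y), turning ∫(-sin(3*sin(y))*cos(y)/2) dy into ∫(-sin(3*u)/2) du: now -3*y**2*cos(2*y)/2 + y*exp(4*y) + 3*y*sin(2*y)/2 - exp(4*y)/4 + 3*cos(2*y)/4 + ∫(-sin(3*u)/2) du.
Step 8. Evaluate the standard form: now -3*y**2*cos(2*y)/2 + y*exp(4*y) + 3*y*sin(2*y)/2 - exp(4*y)/4 + cos(3*u)/6 + 3*cos(2*y)/4.
Step 9. Substitute back u = sin(y): now -3*y**2*cos(2*y)/2 + y*exp(4*y) + 3*y*sin(2*y)/2 - exp(4*y)/4 + 3*cos(2*y)/4 + cos(3*sin(y))/6.
Answer: -3*y**2*cos(2*y)/2 + y*exp(4*y) + 3*y*sin(2*y)/2 - exp(4*y)/4 + 3*cos(2*y)/4 + cos(3*sin(y))/6.


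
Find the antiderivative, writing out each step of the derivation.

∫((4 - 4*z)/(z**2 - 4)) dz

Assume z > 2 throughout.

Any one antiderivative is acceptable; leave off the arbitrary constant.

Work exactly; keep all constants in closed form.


Step 1. Decompose ∫((4 - 4*z)/(z**2 - 4)) dz by partial fractions, (4 - 4*z)/(z**2 - 4) = -3/(z + 2) - 1/(z - 2): now ∫(-1/(z - 2)) dz + ∫(-3/(z + 2)) dz.
Step 2. Evaluate the standard form [assuming z > 2]: now -log(z - 2) + ∫(-3/(z + 2)) dz.
Step 3. Evaluate the standard form [assuming z > -2]: now -log(z - 2) - 3*log(z + 2).
Answer: -log(z - 2) - 3*log(z + 2).


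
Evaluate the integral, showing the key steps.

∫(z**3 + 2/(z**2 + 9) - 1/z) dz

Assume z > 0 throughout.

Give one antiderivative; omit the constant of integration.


Step 1. Rewrite: now ∫(-1/z) dz + ∫(z**3) dz + ∫(2/(z**2 + 9)) dz.
Step 2. Evaluate the standard form: now z**4/4 + ∫(-1/z) dz + ∫(2/(z**2 + 9)) dz.
Step 3. Evaluate the standard form [assuming z > 0]: now z**4/4 - log(z) + ∫(2/(z**2 + 9)) dz.
Step 4. Evaluate the standard form: now z**4/4 - log(z) + 2*atan(z/3)/3.
Answer: z**4/4 - log(z) + 2*atan(z/3)/3.


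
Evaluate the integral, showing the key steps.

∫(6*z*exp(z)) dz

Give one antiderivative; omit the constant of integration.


Step 1. Integrate ∫(6*z*exp(z)) dz by parts with u = z, dv = (6*exp(z)) dz, so v = 6*exp(z): now 6*z*exp(z) + ∫(-6*exp(z)) dz.
Step 2. Evaluate the standard form: now 6*z*exp(z) - 6*exp(z).
Answer: 6*z*exp(z) - 6*exp(z).


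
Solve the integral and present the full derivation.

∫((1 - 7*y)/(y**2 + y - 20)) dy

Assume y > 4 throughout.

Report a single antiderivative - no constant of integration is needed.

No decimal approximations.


Step 1. Decompose ∫((1 - 7*y)/(y**2 + y - 20)) dy by partial fractions, (1 - 7*y)/(y**2 + y - 20) = -4/(y + 5) - 3/(y - 4): now ∫(-3/(y - 4)) dy + ∫(-4/(y + 5)) dy.
Step 2. Evaluate the standard form [assuming y > -5]: now -4*log(y + 5) + ∫(-3/(y - 4)) dy.
Step 3. Evaluate the standard form [assuming y > 4]: now -3*log(y - 4) - 4*log(y + 5).
Answer: -3*log(y - 4) - 4*log(y + 5).


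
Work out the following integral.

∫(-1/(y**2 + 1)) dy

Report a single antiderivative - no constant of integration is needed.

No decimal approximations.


Answer: -atan(y).


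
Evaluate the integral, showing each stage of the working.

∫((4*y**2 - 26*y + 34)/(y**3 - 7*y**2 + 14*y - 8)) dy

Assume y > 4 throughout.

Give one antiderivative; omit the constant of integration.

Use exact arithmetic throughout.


Step 1. Decompose ∫((4*y**2 - 26*y + 34)/(y**3 - 7*y**2 + 14*y - 8)) dy by partial fractions, (4*y**2 - 26*y + 34)/(y**3 - 7*y**2 + 14*y - 8) = 4/(y - 1) + 1/(y - 2) - 1/(y - 4): now ∫(-1/(y - 4)) dy + ∫(1/(y - 2)) dy + ∫(4/(y - 1)) dy.
Step 2. Evaluate the standard form [assuming y > 4]: now -log(y - 4) + ∫(1/(y - 2)) dy + ∫(4/(y - 1)) dy.
Step 3. Evaluate the standard form [assuming y > 2]: now -log(y - 4) + log(y - 2) + ∫(4/(y - 1)) dy.
Step 4. Evaluate the standard form [assuming y > 1]: now -log(y - 4) + log(y - 2) + 4*log(y - 1).
Answer: -log(y - 4) + log(y - 2) + 4*log(y - 1).


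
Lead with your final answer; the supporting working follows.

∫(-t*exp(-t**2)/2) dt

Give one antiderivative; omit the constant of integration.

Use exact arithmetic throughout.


The answer is exp(-t**2)/4.
Step 1. Substitute u = t**2, turning ∫(-t*exp(-t**2)/2) dt into ∫(-exp(-u)/4) du: now ∫(-exp(-u)/4) du.
Step 2. Evaluate the standard form: now exp(-u)/4.
Step 3. Substitute back u = t**2: now exp(-t**2)/4.
Answer: exp(-t**2)/4.


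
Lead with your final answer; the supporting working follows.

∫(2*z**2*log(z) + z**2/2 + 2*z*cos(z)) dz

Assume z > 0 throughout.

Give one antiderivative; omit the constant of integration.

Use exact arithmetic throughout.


The answer is 2*z**3*log(z)/3 - z**3/18 + 2*z*sin(z) + 2*cos(z).
Step 1. Rewrite: now ∫(z**2/2) dz + ∫(2*z*cos(z)) dz + ∫(2*z**2*log(z)) dz.
Step 2. Integrate ∫(2*z*cos(z)) dz by parts with u = z, dv = (2*cos(z)) dz, so v = 2*sin(z): now 2*z*sin(z) + ∫(z**2/2) dz + ∫(2*z**2*log(z)) dz + ∫(-2*sin(z)) dz.
Step 3. Evaluate the standard form: now 2*z*sin(z) + 2*cos(z) + ∫(z**2/2) dz + ∫(2*z**2*log(z)) dz.
Step 4. Integrate ∫(2*z**2*log(z)) dz by parts with u = log(z), dv = (2*z**2) dz, so v = 2*z**3/3 [assuming z > 0]: now 2*z**3*log(z)/3 + 2*z*sin(z) + 2*cos(z) + ∫(-2*z**2/3) dz + ∫(z**2/2) dz.
Step 5. Evaluate the standard form: now 2*z**3*log(z)/3 - 2*z**3/9 + 2*z*sin(z) + 2*cos(z) + ∫(z**2/2) dz.
Step 6. Evaluate the standard form: now 2*z**3*log(z)/3 - z**3/18 + 2*z*sin(z) + 2*cos(z).
Answer: 2*z**3*log(z)/3 - z**3/18 + 2*z*sin(z) + 2*cos(z).


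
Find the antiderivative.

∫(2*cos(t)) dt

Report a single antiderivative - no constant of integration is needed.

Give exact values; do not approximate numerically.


Answer: 2*sin(t).


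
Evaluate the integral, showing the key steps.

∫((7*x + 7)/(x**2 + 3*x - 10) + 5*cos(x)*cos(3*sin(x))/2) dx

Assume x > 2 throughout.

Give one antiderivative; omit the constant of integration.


Step 1. Rewrite: now ∫((7*x + 7)/(x**2 + 3*x - 10)) dx + ∫(5*cos(x)*cos(3*sin(x))/2) dx.
Step 2. Decompose ∫((7*x + 7)/(x**2 + 3*x - 10)) dx by partial fractions, (7*x + 7)/(x**2 + 3*x - 10) = 4/(x + 5) + 3/(x - 2): now ∫(5*cos(x)*cos(3*sin(x))/2) dx + ∫(3/(x - 2)) dx + ∫(4/(x + 5)) dx.
Step 3. Evaluate the standard form [assuming x > 2]: now 3*log(x - 2) + ∫(5*cos(x)*cos(3*sin(x))/2) dx + ∫(4/(x + 5)) dx.
Step 4. Evaluate the standard form [assuming x > -5]: now 3*log(x - 2) + 4*log(x + 5) + ∫(5*cos(x)*cos(3*sin(x))/2) dx.
Step 5. Substitute u = sin(x), turning ∫(5*cos(x)*cos(3*sin(x))/2) dx into ∫(5*cos(3*u)/2) du: now 3*log(x - 2) + 4*log(x + 5) + ∫(5*cos(3*u)/2) du.
Step 6. Evaluate the standard form: now 3*log(x - 2) + 4*log(x + 5) + 5*sin(3*u)/6.
Step 7. Substitute back u = sin(x): now 3*log(x - 2) + 4*log(x + 5) + 5*sin(3*sin(x))/6.
Answer: 3*log(x - 2) + 4*log(x + 5) + 5*sin(3*sin(x))/6.


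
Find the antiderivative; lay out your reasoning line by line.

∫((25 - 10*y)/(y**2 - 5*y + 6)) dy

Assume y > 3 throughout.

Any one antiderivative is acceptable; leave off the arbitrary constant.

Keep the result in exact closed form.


Step 1. Decompose ∫((25 - 10*y)/(y**2 - 5*y + 6)) dy by partial fractions, (25 - 10*y)/(y**2 - 5*y + 6) = -5/(y - 2) - 5/(y - 3): now ∫(-5/(y - 3)) dy + ∫(-5/(y - 2)) dy.
Step 2. Evaluate the standard form [assuming y > 2]: now -5*log(y - 2) + ∫(-5/(y - 3)) dy.
Step 3. Evaluate the standard form [assuming y > 3]: now -5*log(y - 3) - 5*log(y - 2).
Answer: -5*log(y - 3) - 5*log(y - 2).


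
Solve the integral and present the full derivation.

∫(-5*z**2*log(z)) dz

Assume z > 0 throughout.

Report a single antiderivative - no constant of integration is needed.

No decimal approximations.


Step 1. Integrate ∫(-5*z**2*log(z)) dz by parts with u = log(z), dv = (-5*z**2) dz, so v = -5*z**3/3 [assuming z > 0]: now -5*z**3*log(z)/3 + ∫(5*z**2/3) dz.
Step 2. Evaluate the standard form: now -5*z**3*log(z)/3 + 5*z**3/9.
Answer: -5*z**3*log(z)/3 + 5*z**3/9.


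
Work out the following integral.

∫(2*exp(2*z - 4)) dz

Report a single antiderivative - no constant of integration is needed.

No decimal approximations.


Answer: exp(2*z - 4).


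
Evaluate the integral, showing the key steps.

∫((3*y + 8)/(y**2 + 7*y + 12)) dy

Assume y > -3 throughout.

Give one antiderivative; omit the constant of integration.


Step 1. Decompose ∫((3*y + 8)/(y**2 + 7*y + 12)) dy by partial fractions, (3*y + 8)/(y**2 + 7*y + 12) = 4/(y + 4) - 1/(y + 3): now ∫(-1/(y + 3)) dy + ∫(4/(y + 4)) dy.
Step 2. Evaluate the standard form [assuming y > -4]: now 4*log(y + 4) + ∫(-1/(y + 3)) dy.
Step 3. Evaluate the standard form [assuming y > -3]: now -log(y + 3) + 4*log(y + 4).
Answer: -log(y + 3) + 4*log(y + 4).


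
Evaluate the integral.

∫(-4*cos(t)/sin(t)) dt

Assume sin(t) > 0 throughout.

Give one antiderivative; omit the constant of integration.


Answer: -4*log(sin(t)).


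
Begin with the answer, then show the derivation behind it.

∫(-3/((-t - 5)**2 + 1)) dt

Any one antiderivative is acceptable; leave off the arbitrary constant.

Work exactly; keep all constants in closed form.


The answer is -3*atan(t + 5).
Step 1. Substitute u = -t - 5, turning ∫(-3/((-t - 5)**2 + 1)) dt into ∫(3/(u**2 + 1)) du: now ∫(3/(u**2 + 1)) du.
Step 2. Evaluate the standard form: now 3*atan(u).
Step 3. Substitute back u = -t - 5: now -3*atan(t + 5).
Answer: -3*atan(t + 5).


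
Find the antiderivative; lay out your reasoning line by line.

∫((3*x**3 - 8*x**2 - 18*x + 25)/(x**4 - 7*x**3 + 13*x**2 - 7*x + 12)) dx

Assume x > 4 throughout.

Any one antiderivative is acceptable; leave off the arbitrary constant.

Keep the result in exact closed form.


Step 1. Decompose ∫((3*x**3 - 8*x**2 - 18*x + 25)/(x**4 - 7*x**3 + 13*x**2 - 7*x + 12)) dx by partial fractions, (3*x**3 - 8*x**2 - 18*x + 25)/(x**4 - 7*x**3 + 13*x**2 - 7*x + 12) = 3/(x**2 + 1) + 2/(x - 3) + 1/(x - 4): now ∫(1/(x - 4)) dx + ∫(2/(x - 3)) dx + ∫(3/(x**2 + 1)) dx.
Step 2. Evaluate the standard form [assuming x > 3]: now 2*log(x - 3) + ∫(1/(x - 4)) dx + ∫(3/(x**2 + 1)) dx.
Step 3. Evaluate the standard form [assuming x > 4]: now log(x - 4) + 2*log(x - 3) + ∫(3/(x**2 + 1)) dx.
Step 4. Evaluate the standard form: now log(x - 4) + 2*log(x - 3) + 3*atan(x).
Answer: log(x - 4) + 2*log(x - 3) + 3*atan(x).


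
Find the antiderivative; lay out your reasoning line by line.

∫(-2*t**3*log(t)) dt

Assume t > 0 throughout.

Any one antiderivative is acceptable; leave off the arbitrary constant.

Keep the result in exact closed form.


Step 1. Integrate ∫(-2*t**3*log(t)) dt by parts with u = log(t), dv = (-2*t**3) dt, so v = -t**4/2 [assuming t > 0]: now -t**4*log(t)/2 + ∫(t**3/2) dt.
Step 2. Evaluate the standard form: now -t**4*log(t)/2 + t**4/8.
Answer: -t**4*log(t)/2 + t**4/8.


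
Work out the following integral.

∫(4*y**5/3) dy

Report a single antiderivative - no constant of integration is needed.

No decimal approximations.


Answer: 2*y**6/9.


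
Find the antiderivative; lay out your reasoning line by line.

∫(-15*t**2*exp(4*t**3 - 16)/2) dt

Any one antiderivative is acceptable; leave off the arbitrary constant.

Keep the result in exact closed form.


Step 1. Substitute u = t**3 - 4, turning ∫(-15*t**2*exp(4*t**3 - 16)/2) dt into ∫(-5*exp(4*u)/2) du: now ∫(-5*exp(4*u)/2) du.
Step 2. Evaluate the standard form: now -5*exp(4*u)/8.
Step 3. Substitute back u = t**3 - 4: now -5*exp(4*t**3 - 16)/8.
Answer: -5*exp(4*t**3 - 16)/8.


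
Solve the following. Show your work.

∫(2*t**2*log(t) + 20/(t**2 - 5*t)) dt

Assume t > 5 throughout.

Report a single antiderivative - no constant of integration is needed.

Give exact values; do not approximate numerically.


Step 1. Rewrite: now ∫(2*t**2*log(t)) dt + ∫(20/(t**2 - 5*t)) dt.
Step 2. Integrate ∫(2*t**2*log(t)) dt by parts with u = log(t), dv = (2*t**2) dt, so v = 2*t**3/3 [assuming t > 0]: now 2*t**3*log(t)/3 + ∫(-2*t**2/3) dt + ∫(20/(t**2 - 5*t)) dt.
Step 3. Evaluate the standard form: now 2*t**3*log(t)/3 - 2*t**3/9 + ∫(20/(t**2 - 5*t)) dt.
Step 4. Decompose ∫(20/(t**2 - 5*t)) dt by partial fractions, 20/(t**2 - 5*t) = 4/(t - 5) - 4/t: now 2*t**3*log(t)/3 - 2*t**3/9 + ∫(-4/t) dt + ∫(4/(t - 5)) dt.
Step 5. Evaluate the standard form [assuming t > 0]: now 2*t**3*log(t)/3 - 2*t**3/9 - 4*log(t) + ∫(4/(t - 5)) dt.
Step 6. Evaluate the standard form [assuming t > 5]: now 2*t**3*log(t)/3 - 2*t**3/9 - 4*log(t) + 4*log(t - 5).
Answer: 2*t**3*log(t)/3 - 2*t**3/9 - 4*log(t) + 4*log(t - 5).


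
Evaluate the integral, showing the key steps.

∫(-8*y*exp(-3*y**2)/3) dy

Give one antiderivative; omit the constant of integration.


Step 1. Substitute u = y**2, turning ∫(-8*y*exp(-3*y**2)/3) dy into ∫(-4*exp(-3*u)/3) du: now ∫(-4*exp(-3*u)/3) du.
Step 2. Evaluate the standard form: now 4*exp(-3*u)/9.
Step 3. Substitute back u = y**2: now 4*exp(-3*y**2)/9.
Answer: 4*exp(-3*y**2)/9.


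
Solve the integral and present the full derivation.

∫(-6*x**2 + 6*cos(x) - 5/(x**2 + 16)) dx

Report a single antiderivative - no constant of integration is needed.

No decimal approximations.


Step 1. Rewrite: now ∫(-6*x**2) dx + ∫(-5/(x**2 + 16)) dx + ∫(6*cos(x)) dx.
Step 2. Evaluate the standard form: now -2*x**3 + ∫(-5/(x**2 + 16)) dx + ∫(6*cos(x)) dx.
Step 3. Evaluate the standard form: now -2*x**3 - 5*atan(x/4)/4 + ∫(6*cos(x)) dx.
Step 4. Evaluate the standard form: now -2*x**3 + 6*sin(x) - 5*atan(x/4)/4.
Answer: -2*x**3 + 6*sin(x) - 5*atan(x/4)/4.


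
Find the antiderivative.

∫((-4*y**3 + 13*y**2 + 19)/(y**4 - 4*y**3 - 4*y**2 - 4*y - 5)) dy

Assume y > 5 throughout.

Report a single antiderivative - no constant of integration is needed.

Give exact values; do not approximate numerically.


Answer: -log(y - 5) - 3*log(y + 1) - atan(y).


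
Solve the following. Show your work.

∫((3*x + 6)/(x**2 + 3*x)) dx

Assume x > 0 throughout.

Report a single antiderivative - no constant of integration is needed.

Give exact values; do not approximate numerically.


Step 1. Decompose ∫((3*x + 6)/(x**2 + 3*x)) dx by partial fractions, (3*x + 6)/(x**2 + 3*x) = 1/(x + 3) + 2/x: now ∫(2/x) dx + ∫(1/(x + 3)) dx.
Step 2. Evaluate the standard form [assuming x > -3]: now log(x + 3) + ∫(2/x) dx.
Step 3. Evaluate the standard form [assuming x > 0]: now 2*log(x) + log(x + 3).
Answer: 2*log(x) + log(x + 3).


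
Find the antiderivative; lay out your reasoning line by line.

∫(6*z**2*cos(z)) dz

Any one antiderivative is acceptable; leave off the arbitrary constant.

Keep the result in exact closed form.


Step 1. Integrate ∫(6*z**2*cos(z)) dz by parts with u = z**2, dv = (6*cos(z)) dz, so v = 6*sin(z): now 6*z**2*sin(z) + ∫(-12*z*sin(z)) dz.
Step 2. Integrate ∫(-12*z*sin(z)) dz by parts with u = z, dv = (-12*sin(z)) dz, so v = 12*cos(z): now 6*z**2*sin(z) + 12*z*cos(z) + ∫(-12*cos(z)) dz.
Step 3. Evaluate the standard form: now 6*z**2*sin(z) + 12*z*cos(z) - 12*sin(z).
Answer: 6*z**2*sin(z) + 12*z*cos(z) - 12*sin(z).


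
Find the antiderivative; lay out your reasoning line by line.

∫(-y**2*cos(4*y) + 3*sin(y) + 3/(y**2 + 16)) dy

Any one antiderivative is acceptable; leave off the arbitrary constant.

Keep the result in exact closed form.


Step 1. Rewrite: now ∫(-y**2*cos(4*y)) dy + ∫(3/(y**2 + 16)) dy + ∫(3*sin(y)) dy.
Step 2. Integrate ∫(-y**2*cos(4*y)) dy by parts with u = y**2, dv = (-cos(4*y)) dy, so v = -sin(4*y)/4: now -y**2*sin(4*y)/4 + ∫(y*sin(4*y)/2) dy + ∫(3/(y**2 + 16)) dy + ∫(3*sin(y)) dy.
Step 3. Integrate ∫(y*sin(4*y)/2) dy by parts with u = y, dv = (sin(4*y)/2) dy, so v = -cos(4*y)/8: now -y**2*sin(4*y)/4 - y*cos(4*y)/8 + ∫(3/(y**2 + 16)) dy + ∫(3*sin(y)) dy + ∫(cos(4*y)/8) dy.
Step 4. Evaluate the standard form: now -y**2*sin(4*y)/4 - y*cos(4*y)/8 + sin(4*y)/32 + ∫(3/(y**2 + 16)) dy + ∫(3*sin(y)) dy.
Step 5. Evaluate the standard form: now -y**2*sin(4*y)/4 - y*cos(4*y)/8 + sin(4*y)/32 + 3*atan(y/4)/4 + ∫(3*sin(y)) dy.
Step 6. Evaluate the standard form: now -y**2*sin(4*y)/4 - y*cos(4*y)/8 + sin(4*y)/32 - 3*cos(y) + 3*atan(y/4)/4.
Answer: -y**2*sin(4*y)/4 - y*cos(4*y)/8 + sin(4*y)/32 - 3*cos(y) + 3*atan(y/4)/4.


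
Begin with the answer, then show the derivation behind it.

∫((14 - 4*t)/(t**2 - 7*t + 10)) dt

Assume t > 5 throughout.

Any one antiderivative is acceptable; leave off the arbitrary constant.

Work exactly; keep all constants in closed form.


The answer is -2*log(t - 5) - 2*log(t - 2).
Step 1. Decompose ∫((14 - 4*t)/(t**2 - 7*t + 10)) dt by partial fractions, (14 - 4*t)/(t**2 - 7*t + 10) = -2/(t - 2) - 2/(t - 5): now ∫(-2/(t - 5)) dt + ∫(-2/(t - 2)) dt.
Step 2. Evaluate the standard form [assuming t > 5]: now -2*log(t - 5) + ∫(-2/(t - 2)) dt.
Step 3. Evaluate the standard form [assuming t > 2]: now -2*log(t - 5) - 2*log(t - 2).
Answer: -2*log(t - 5) - 2*log(t - 2).


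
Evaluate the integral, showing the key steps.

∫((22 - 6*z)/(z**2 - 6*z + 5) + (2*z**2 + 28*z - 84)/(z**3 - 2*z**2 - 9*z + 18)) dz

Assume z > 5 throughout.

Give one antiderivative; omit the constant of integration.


Step 1. Rewrite: now ∫((22 - 6*z)/(z**2 - 6*z + 5)) dz + ∫((2*z**2 + 28*z - 84)/(z**3 - 2*z**2 - 9*z + 18)) dz.
Step 2. Decompose ∫((2*z**2 + 28*z - 84)/(z**3 - 2*z**2 - 9*z + 18)) dz by partial fractions, (2*z**2 + 28*z - 84)/(z**3 - 2*z**2 - 9*z + 18) = -5/(z + 3) + 4/(z - 2) + 3/(z - 3): now ∫((22 - 6*z)/(z**2 - 6*z + 5)) dz + ∫(3/(z - 3)) dz + ∫(4/(z - 2)) dz + ∫(-5/(z + 3)) dz.
Step 3. Evaluate the standard form [assuming z > -3]: now -5*log(z + 3) + ∫((22 - 6*z)/(z**2 - 6*z + 5)) dz + ∫(3/(z - 3)) dz + ∫(4/(z - 2)) dz.
Step 4. Evaluate the standard form [assuming z > 3]: now 3*log(z - 3) - 5*log(z + 3) + ∫((22 - 6*z)/(z**2 - 6*z + 5)) dz + ∫(4/(z - 2)) dz.
Step 5. Evaluate the standard form [assuming z > 2]: now 3*log(z - 3) + 4*log(z - 2) - 5*log(z + 3) + ∫((22 - 6*z)/(z**2 - 6*z + 5)) dz.
Step 6. Decompose ∫((22 - 6*z)/(z**2 - 6*z + 5)) dz by partial fractions, (22 - 6*z)/(z**2 - 6*z + 5) = -4/(z - 1) - 2/(z - 5): now 3*log(z - 3) + 4*log(z - 2) - 5*log(z + 3) + ∫(-2/(z - 5)) dz + ∫(-4/(z - 1)) dz.
Step 7. Evaluate the standard form [assuming z > 5]: now -2*log(z - 5) + 3*log(z - 3) + 4*log(z - 2) - 5*log(z + 3) + ∫(-4/(z - 1)) dz.
Step 8. Evaluate the standard form [assuming z > 1]: now -2*log(z - 5) + 3*log(z - 3) + 4*log(z - 2) - 4*log(z - 1) - 5*log(z + 3).
Answer: -2*log(z - 5) + 3*log(z - 3) + 4*log(z - 2) - 4*log(z - 1) - 5*log(z + 3).


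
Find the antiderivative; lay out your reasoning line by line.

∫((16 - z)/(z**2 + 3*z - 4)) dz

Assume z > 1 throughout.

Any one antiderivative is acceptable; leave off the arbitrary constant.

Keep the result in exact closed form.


Step 1. Decompose ∫((16 - z)/(z**2 + 3*z - 4)) dz by partial fractions, (16 - z)/(z**2 + 3*z - 4) = -4/(z + 4) + 3/(z - 1): now ∫(3/(z - 1)) dz + ∫(-4/(z + 4)) dz.
Step 2. Evaluate the standard form [assuming z > 1]: now 3*log(z - 1) + ∫(-4/(z + 4)) dz.
Step 3. Evaluate the standard form [assuming z > -4]: now 3*log(z - 1) - 4*log(z + 4).
Answer: 3*log(z - 1) - 4*log(z + 4).


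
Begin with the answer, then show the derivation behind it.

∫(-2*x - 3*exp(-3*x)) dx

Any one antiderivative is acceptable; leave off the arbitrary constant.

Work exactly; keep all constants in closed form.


The answer is -x**2 + exp(-3*x).
Step 1. Rewrite: now ∫(-2*x) dx + ∫(-3*exp(-3*x)) dx.
Step 2. Evaluate the standard form: now ∫(-2*x) dx + exp(-3*x).
Step 3. Evaluate the standard form: now -x**2 + exp(-3*x).
Answer: -x**2 + exp(-3*x).


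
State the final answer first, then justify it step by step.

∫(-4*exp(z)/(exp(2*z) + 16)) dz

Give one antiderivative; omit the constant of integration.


The answer is -atan(exp(z)/4).
Step 1. Substitute u = exp(z), turning ∫(-4*exp(z)/(exp(2*z) + 16)) dz into ∫(-4/(u**2 + 16)) du: now ∫(-4/(u**2 + 16)) du.
Step 2. Evaluate the standard form: now -atan(u/4).
Step 3. Substitute back u = exp(z): now -atan(exp(z)/4).
Answer: -atan(exp(z)/4).


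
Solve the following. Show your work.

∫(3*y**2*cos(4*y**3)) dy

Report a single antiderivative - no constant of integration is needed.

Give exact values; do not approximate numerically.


Step 1. Substitute u = y**3, turning ∫(3*y**2*cos(4*y**3)) dy into ∫(cos(4*u)) du: now ∫(cos(4*u)) du.
Step 2. Evaluate the standard form: now sin(4*u)/4.
Step 3. Substitute back u = y**3: now sin(4*y**3)/4.
Answer: sin(4*y**3)/4.


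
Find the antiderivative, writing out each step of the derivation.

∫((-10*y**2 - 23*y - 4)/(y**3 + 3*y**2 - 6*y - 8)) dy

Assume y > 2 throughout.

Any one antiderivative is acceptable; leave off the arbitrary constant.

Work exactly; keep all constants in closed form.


Step 1. Decompose ∫((-10*y**2 - 23*y - 4)/(y**3 + 3*y**2 - 6*y - 8)) dy by partial fractions, (-10*y**2 - 23*y - 4)/(y**3 + 3*y**2 - 6*y - 8) = -4/(y + 4) - 1/(y + 1) - 5/(y - 2): now ∫(-5/(y - 2)) dy + ∫(-1/(y + 1)) dy + ∫(-4/(y + 4)) dy.
Step 2. Evaluate the standard form [assuming y > -4]: now -4*log(y + 4) + ∫(-5/(y - 2)) dy + ∫(-1/(y + 1)) dy.
Step 3. Evaluate the standard form [assuming y > 2]: now -5*log(y - 2) - 4*log(y + 4) + ∫(-1/(y + 1)) dy.
Step 4. Evaluate the standard form [assuming y > -1]: now -5*log(y - 2) - log(y + 1) - 4*log(y + 4).
Answer: -5*log(y - 2) - log(y + 1) - 4*log(y + 4).


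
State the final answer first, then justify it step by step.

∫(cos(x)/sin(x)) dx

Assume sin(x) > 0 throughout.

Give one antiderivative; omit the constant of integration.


The answer is log(sin(x)).
Step 1. Substitute u = sin(x), turning ∫(cos(x)/sin(x)) dx into ∫(1/u) du: now ∫(1/u) du.
Step 2. Evaluate the standard form [assuming u > 0]: now log(u).
Step 3. Substitute back u = sin(x): now log(sin(x)).
Answer: log(sin(x)).


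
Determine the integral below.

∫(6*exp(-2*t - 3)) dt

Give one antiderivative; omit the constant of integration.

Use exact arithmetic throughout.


Answer: -3*exp(-2*t - 3).


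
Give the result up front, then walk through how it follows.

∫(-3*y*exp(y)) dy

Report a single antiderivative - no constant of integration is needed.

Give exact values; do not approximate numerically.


The answer is -3*y*exp(y) + 3*exp(y).
Step 1. Integrate ∫(-3*y*exp(y)) dy by parts with u = y, dv = (-3*exp(y)) dy, so v = -3*exp(y): now -3*y*exp(y) + ∫(3*exp(y)) dy.
Step 2. Evaluate the standard form: now -3*y*exp(y) + 3*exp(y).
Answer: -3*y*exp(y) + 3*exp(y).


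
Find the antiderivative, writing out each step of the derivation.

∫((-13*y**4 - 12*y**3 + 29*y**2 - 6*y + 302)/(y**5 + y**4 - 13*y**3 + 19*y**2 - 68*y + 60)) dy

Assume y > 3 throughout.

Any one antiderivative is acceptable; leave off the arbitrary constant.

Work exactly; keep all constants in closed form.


Step 1. Decompose ∫((-13*y**4 - 12*y**3 + 29*y**2 - 6*y + 302)/(y**5 + y**4 - 13*y**3 + 19*y**2 - 68*y + 60)) dy by partial fractions, (-13*y**4 - 12*y**3 + 29*y**2 - 6*y + 302)/(y**5 + y**4 - 13*y**3 + 19*y**2 - 68*y + 60) = -2/(y**2 + 4) - 4/(y + 5) - 5/(y - 1) - 4/(y - 3): now ∫(-4/(y - 3)) dy + ∫(-5/(y - 1)) dy + ∫(-4/(y + 5)) dy + ∫(-2/(y**2 + 4)) dy.
Step 2. Evaluate the standard form [assuming y > 3]: now -4*log(y - 3) + ∫(-5/(y - 1)) dy + ∫(-4/(y + 5)) dy + ∫(-2/(y**2 + 4)) dy.
Step 3. Evaluate the standard form [assuming y > -5]: now -4*log(y - 3) - 4*log(y + 5) + ∫(-5/(y - 1)) dy + ∫(-2/(y**2 + 4)) dy.
Step 4. Evaluate the standard form [assuming y > 1]: now -4*log(y - 3) - 5*log(y - 1) - 4*log(y + 5) + ∫(-2/(y**2 + 4)) dy.
Step 5. Evaluate the standard form: now -4*log(y - 3) - 5*log(y - 1) - 4*log(y + 5) - atan(y/2).
Answer: -4*log(y - 3) - 5*log(y - 1) - 4*log(y + 5) - atan(y/2).


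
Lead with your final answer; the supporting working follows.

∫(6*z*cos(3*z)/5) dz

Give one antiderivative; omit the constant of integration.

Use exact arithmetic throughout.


The answer is 2*z*sin(3*z)/5 + 2*cos(3*z)/15.
Step 1. Integrate ∫(6*z*cos(3*z)/5) dz by parts with u = z, dv = (6*cos(3*z)/5) dz, so v = 2*sin(3*z)/5: now 2*z*sin(3*z)/5 + ∫(-2*sin(3*z)/5) dz.
Step 2. Evaluate the standard form: now 2*z*sin(3*z)/5 + 2*cos(3*z)/15.
Answer: 2*z*sin(3*z)/5 + 2*cos(3*z)/15.


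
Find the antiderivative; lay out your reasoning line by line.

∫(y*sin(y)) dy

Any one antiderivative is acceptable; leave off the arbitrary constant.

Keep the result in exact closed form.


Step 1. Integrate ∫(y*sin(y)) dy by parts with u = y, dv = (sin(y)) dy, so v = -cos(y): now -y*cos(y) + ∫(cos(y)) dy.
Step 2. Evaluate the standard form: now -y*cos(y) + sin(y).
Answer: -y*cos(y) + sin(y).


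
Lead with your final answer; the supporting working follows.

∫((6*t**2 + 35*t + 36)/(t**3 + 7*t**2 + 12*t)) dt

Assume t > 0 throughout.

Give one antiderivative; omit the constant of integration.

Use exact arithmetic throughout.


The answer is 3*log(t) + 5*log(t + 3) - 2*log(t + 4).
Step 1. Decompose ∫((6*t**2 + 35*t + 36)/(t**3 + 7*t**2 + 12*t)) dt by partial fractions, (6*t**2 + 35*t + 36)/(t**3 + 7*t**2 + 12*t) = -2/(t + 4) + 5/(t + 3) + 3/t: now ∫(3/t) dt + ∫(5/(t + 3)) dt + ∫(-2/(t + 4)) dt.
Step 2. Evaluate the standard form [assuming t > -4]: now -2*log(t + 4) + ∫(3/t) dt + ∫(5/(t + 3)) dt.
Step 3. Evaluate the standard form [assuming t > -3]: now 5*log(t + 3) - 2*log(t + 4) + ∫(3/t) dt.
Step 4. Evaluate the standard form [assuming t > 0]: now 3*log(t) + 5*log(t + 3) - 2*log(t + 4).
Answer: 3*log(t) + 5*log(t + 3) - 2*log(t + 4).


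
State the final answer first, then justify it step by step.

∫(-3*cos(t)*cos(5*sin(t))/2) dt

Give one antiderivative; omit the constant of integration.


The answer is -3*sin(5*sin(t))/10.
Step 1. Substitute u = sin(t), turning ∫(-3*cos(t)*cos(5*sin(t))/2) dt into ∫(-3*cos(5*u)/2) du: now ∫(-3*cos(5*u)/2) du.
Step 2. Evaluate the standard form: now -3*sin(5*u)/10.
Step 3. Substitute back u = sin(t): now -3*sin(5*sin(t))/10.
Answer: -3*sin(5*sin(t))/10.


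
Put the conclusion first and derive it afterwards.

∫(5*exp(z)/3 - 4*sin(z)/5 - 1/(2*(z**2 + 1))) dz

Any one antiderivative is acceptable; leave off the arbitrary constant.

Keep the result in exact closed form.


The answer is 5*exp(z)/3 + 4*cos(z)/5 - atan(z)/2.
Step 1. Rewrite: now ∫(-1/(2*(z**2 + 1))) dz + ∫(5*exp(z)/3) dz + ∫(-4*sin(z)/5) dz.
Step 2. Evaluate the standard form: now 4*cos(z)/5 + ∫(-1/(2*(z**2 + 1))) dz + ∫(5*exp(z)/3) dz.
Step 3. Evaluate the standard form: now 4*cos(z)/5 - atan(z)/2 + ∫(5*exp(z)/3) dz.
Step 4. Evaluate the standard form: now 5*exp(z)/3 + 4*cos(z)/5 - atan(z)/2.
Answer: 5*exp(z)/3 + 4*cos(z)/5 - atan(z)/2.


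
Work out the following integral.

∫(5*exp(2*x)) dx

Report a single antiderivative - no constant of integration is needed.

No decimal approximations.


Answer: 5*exp(2*x)/2.


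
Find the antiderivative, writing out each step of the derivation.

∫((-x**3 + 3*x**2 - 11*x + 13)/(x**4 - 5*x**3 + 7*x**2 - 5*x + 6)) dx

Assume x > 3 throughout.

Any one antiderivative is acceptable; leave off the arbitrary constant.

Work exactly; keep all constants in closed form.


Step 1. Decompose ∫((-x**3 + 3*x**2 - 11*x + 13)/(x**4 - 5*x**3 + 7*x**2 - 5*x + 6)) dx by partial fractions, (-x**3 + 3*x**2 - 11*x + 13)/(x**4 - 5*x**3 + 7*x**2 - 5*x + 6) = 2/(x**2 + 1) + 1/(x - 2) - 2/(x - 3): now ∫(-2/(x - 3)) dx + ∫(1/(x - 2)) dx + ∫(2/(x**2 + 1)) dx.
Step 2. Evaluate the standard form [assuming x > 3]: now -2*log(x - 3) + ∫(1/(x - 2)) dx + ∫(2/(x**2 + 1)) dx.
Step 3. Evaluate the standard form [assuming x > 2]: now -2*log(x - 3) + log(x - 2) + ∫(2/(x**2 + 1)) dx.
Step 4. Evaluate the standard form: now -2*log(x - 3) + log(x - 2) + 2*atan(x).
Answer: -2*log(x - 3) + log(x - 2) + 2*atan(x).


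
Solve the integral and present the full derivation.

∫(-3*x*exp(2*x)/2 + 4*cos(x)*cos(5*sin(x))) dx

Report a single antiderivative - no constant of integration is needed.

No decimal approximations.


Step 1. Rewrite: now ∫(-3*x*exp(2*x)/2) dx + ∫(4*cos(x)*cos(5*sin(x))) dx.
Step 2. Integrate ∫(-3*x*exp(2*x)/2) dx by parts with u = x, dv = (-3*exp(2*x)/2) dx, so v = -3*exp(2*x)/4: now -3*x*exp(2*x)/4 + ∫(4*cos(x)*cos(5*sin(x))) dx + ∫(3*exp(2*x)/4) dx.
Step 3. Evaluate the standard form: now -3*x*exp(2*x)/4 + 3*exp(2*x)/8 + ∫(4*cos(x)*cos(5*sin(x))) dx.
Step 4. Substitute u = sin(x), turning ∫(4*cos(x)*cos(5*sin(x))) dx into ∫(4*cos(5*u)) du: now -3*x*exp(2*x)/4 + 3*exp(2*x)/8 + ∫(4*cos(5*u)) du.
Step 5. Evaluate the standard form: now -3*x*exp(2*x)/4 + 3*exp(2*x)/8 + 4*sin(5*u)/5.
Step 6. Substitute back u = sin(x): now -3*x*exp(2*x)/4 + 3*exp(2*x)/8 + 4*sin(5*sin(x))/5.
Answer: -3*x*exp(2*x)/4 + 3*exp(2*x)/8 + 4*sin(5*sin(x))/5.


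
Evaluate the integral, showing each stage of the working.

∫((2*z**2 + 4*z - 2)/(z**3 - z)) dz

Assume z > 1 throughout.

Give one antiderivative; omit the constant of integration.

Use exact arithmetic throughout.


Step 1. Decompose ∫((2*z**2 + 4*z - 2)/(z**3 - z)) dz by partial fractions, (2*z**2 + 4*z - 2)/(z**3 - z) = -2/(z + 1) + 2/(z - 1) + 2/z: now ∫(2/z) dz + ∫(2/(z - 1)) dz + ∫(-2/(z + 1)) dz.
Step 2. Evaluate the standard form [assuming z > 0]: now 2*log(z) + ∫(2/(z - 1)) dz + ∫(-2/(z + 1)) dz.
Step 3. Evaluate the standard form [assuming z > 1]: now 2*log(z) + 2*log(z - 1) + ∫(-2/(z + 1)) dz.
Step 4. Evaluate the standard form [assuming z > -1]: now 2*log(z) + 2*log(z - 1) - 2*log(z + 1).
Answer: 2*log(z) + 2*log(z - 1) - 2*log(z + 1).


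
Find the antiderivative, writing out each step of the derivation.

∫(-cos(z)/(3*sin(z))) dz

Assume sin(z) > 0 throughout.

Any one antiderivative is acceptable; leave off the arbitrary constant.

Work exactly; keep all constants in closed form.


Step 1. Substitute u = sin(z), turning ∫(-cos(z)/(3*sin(z))) dz into ∫(-1/(3*u)) du: now ∫(-1/(3*u)) du.
Step 2. Evaluate the standard form [assuming u > 0]: now -log(u)/3.
Step 3. Substitute back u = sin(z): now -log(sin(z))/3.
Answer: -log(sin(z))/3.


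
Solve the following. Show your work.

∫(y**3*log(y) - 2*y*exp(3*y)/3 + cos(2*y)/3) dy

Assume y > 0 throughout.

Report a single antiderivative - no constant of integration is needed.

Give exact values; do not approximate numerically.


Step 1. Rewrite: now ∫(-2*y*exp(3*y)/3) dy + ∫(y**3*log(y)) dy + ∫(cos(2*y)/3) dy.
Step 2. Integrate ∫(-2*y*exp(3*y)/3) dy by parts with u = y, dv = (-2*exp(3*y)/3) dy, so v = -2*exp(3*y)/9: now -2*y*exp(3*y)/9 + ∫(y**3*log(y)) dy + ∫(2*exp(3*y)/9) dy + ∫(cos(2*y)/3) dy.
Step 3. Evaluate the standard form: now -2*y*exp(3*y)/9 + 2*exp(3*y)/27 + ∫(y**3*log(y)) dy + ∫(cos(2*y)/3) dy.
Step 4. Integrate ∫(y**3*log(y)) dy by parts with u = log(y), dv = (y**3) dy, so v = y**4/4 [assuming y > 0]: now y**4*log(y)/4 - 2*y*exp(3*y)/9 + 2*exp(3*y)/27 + ∫(-y**3/4) dy + ∫(cos(2*y)/3) dy.
Step 5. Evaluate the standard form: now y**4*log(y)/4 - y**4/16 - 2*y*exp(3*y)/9 + 2*exp(3*y)/27 + ∫(cos(2*y)/3) dy.
Step 6. Evaluate the standard form: now y**4*log(y)/4 - y**4/16 - 2*y*exp(3*y)/9 + 2*exp(3*y)/27 + sin(2*y)/6.
Answer: y**4*log(y)/4 - y**4/16 - 2*y*exp(3*y)/9 + 2*exp(3*y)/27 + sin(2*y)/6.


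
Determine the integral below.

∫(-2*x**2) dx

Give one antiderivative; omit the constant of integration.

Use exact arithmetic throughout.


Answer: -2*x**3/3.


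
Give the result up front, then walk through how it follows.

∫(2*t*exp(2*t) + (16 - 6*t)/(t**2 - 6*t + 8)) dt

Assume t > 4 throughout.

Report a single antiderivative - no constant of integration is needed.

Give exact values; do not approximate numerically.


The answer is t*exp(2*t) - exp(2*t)/2 - 4*log(t - 4) - 2*log(t - 2).
Step 1. Rewrite: now ∫(2*t*exp(2*t)) dt + ∫((16 - 6*t)/(t**2 - 6*t + 8)) dt.
Step 2. Decompose ∫((16 - 6*t)/(t**2 - 6*t + 8)) dt by partial fractions, (16 - 6*t)/(t**2 - 6*t + 8) = -2/(t - 2) - 4/(t - 4): now ∫(2*t*exp(2*t)) dt + ∫(-4/(t - 4)) dt + ∫(-2/(t - 2)) dt.
Step 3. Evaluate the standard form [assuming t > 2]: now -2*log(t - 2) + ∫(2*t*exp(2*t)) dt + ∫(-4/(t - 4)) dt.
Step 4. Evaluate the standard form [assuming t > 4]: now -4*log(t - 4) - 2*log(t - 2) + ∫(2*t*exp(2*t)) dt.
Step 5. Integrate ∫(2*t*exp(2*t)) dt by parts with u = t, dv = (2*exp(2*t)) dt, so v = exp(2*t): now t*exp(2*t) - 4*log(t - 4) - 2*log(t - 2) + ∫(-exp(2*t)) dt.
Step 6. Evaluate the standard form: now t*exp(2*t) - exp(2*t)/2 - 4*log(t - 4) - 2*log(t - 2).
Answer: t*exp(2*t) - exp(2*t)/2 - 4*log(t - 4) - 2*log(t - 2).


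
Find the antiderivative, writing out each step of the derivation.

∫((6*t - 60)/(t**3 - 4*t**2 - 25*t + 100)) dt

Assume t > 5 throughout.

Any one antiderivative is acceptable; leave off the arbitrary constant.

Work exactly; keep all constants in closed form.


Step 1. Decompose ∫((6*t - 60)/(t**3 - 4*t**2 - 25*t + 100)) dt by partial fractions, (6*t - 60)/(t**3 - 4*t**2 - 25*t + 100) = -1/(t + 5) + 4/(t - 4) - 3/(t - 5): now ∫(-3/(t - 5)) dt + ∫(4/(t - 4)) dt + ∫(-1/(t + 5)) dt.
Step 2. Evaluate the standard form [assuming t > -5]: now -log(t + 5) + ∫(-3/(t - 5)) dt + ∫(4/(t - 4)) dt.
Step 3. Evaluate the standard form [assuming t > 5]: now -3*log(t - 5) - log(t + 5) + ∫(4/(t - 4)) dt.
Step 4. Evaluate the standard form [assuming t > 4]: now -3*log(t - 5) + 4*log(t - 4) - log(t + 5).
Answer: -3*log(t - 5) + 4*log(t - 4) - log(t + 5).


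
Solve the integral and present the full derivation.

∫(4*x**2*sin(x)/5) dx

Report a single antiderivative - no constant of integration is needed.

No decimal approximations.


Step 1. Integrate ∫(4*x**2*sin(x)/5) dx by parts with u = x**2, dv = (4*sin(x)/5) dx, so v = -4*cos(x)/5: now -4*x**2*cos(x)/5 + ∫(8*x*cos(x)/5) dx.
Step 2. Integrate ∫(8*x*cos(x)/5) dx by parts with u = x, dv = (8*cos(x)/5) dx, so v = 8*sin(x)/5: now -4*x**2*cos(x)/5 + 8*x*sin(x)/5 + ∫(-8*sin(x)/5) dx.
Step 3. Evaluate the standard form: now -4*x**2*cos(x)/5 + 8*x*sin(x)/5 + 8*cos(x)/5.
Answer: -4*x**2*cos(x)/5 + 8*x*sin(x)/5 + 8*cos(x)/5.


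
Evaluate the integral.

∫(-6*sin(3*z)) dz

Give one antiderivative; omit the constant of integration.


Answer: 2*cos(3*z).


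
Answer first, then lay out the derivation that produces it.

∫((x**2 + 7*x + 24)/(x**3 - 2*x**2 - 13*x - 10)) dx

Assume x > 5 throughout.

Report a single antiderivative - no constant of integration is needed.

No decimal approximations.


The answer is 2*log(x - 5) - 3*log(x + 1) + 2*log(x + 2).
Step 1. Decompose ∫((x**2 + 7*x + 24)/(x**3 - 2*x**2 - 13*x - 10)) dx by partial fractions, (x**2 + 7*x + 24)/(x**3 - 2*x**2 - 13*x - 10) = 2/(x + 2) - 3/(x + 1) + 2/(x - 5): now ∫(2/(x - 5)) dx + ∫(-3/(x + 1)) dx + ∫(2/(x + 2)) dx.
Step 2. Evaluate the standard form [assuming x > -1]: now -3*log(x + 1) + ∫(2/(x - 5)) dx + ∫(2/(x + 2)) dx.
Step 3. Evaluate the standard form [assuming x > -2]: now -3*log(x + 1) + 2*log(x + 2) + ∫(2/(x - 5)) dx.
Step 4. Evaluate the standard form [assuming x > 5]: now 2*log(x - 5) - 3*log(x + 1) + 2*log(x + 2).
Answer: 2*log(x - 5) - 3*log(x + 1) + 2*log(x + 2).


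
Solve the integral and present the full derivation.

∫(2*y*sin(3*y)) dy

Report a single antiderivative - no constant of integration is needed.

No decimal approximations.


Step 1. Integrate ∫(2*y*sin(3*y)) dy by parts with u = y, dv = (2*sin(3*y)) dy, so v = -2*cos(3*y)/3: now -2*y*cos(3*y)/3 + ∫(2*cos(3*y)/3) dy.
Step 2. Evaluate the standard form: now -2*y*cos(3*y)/3 + 2*sin(3*y)/9.
Answer: -2*y*cos(3*y)/3 + 2*sin(3*y)/9.
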